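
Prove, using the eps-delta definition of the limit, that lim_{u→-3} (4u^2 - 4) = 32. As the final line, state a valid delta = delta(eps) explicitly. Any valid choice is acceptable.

delta = min(1, eps/28)

Fix eps > 0. We want delta > 0 such that 0 < |u + 3| < delta implies |(4u^2 - 4) − 32| < eps.
(4u^2 - 4) − 32 = 4u^2 - 36 = (u + 3)(4u - 12).
So |(4u^2 - 4) − 32| = |u + 3|·|4u - 12|.
Assume first that |u + 3| < 1, so |u| < 4. Then |4u - 12| ≤ 4·4 + 12 = 28.
Hence |(4u^2 - 4) − 32| ≤ 28|u + 3| < eps provided |u + 3| < eps/28.
Choosing delta = min(1, eps/28) ensures both conditions, hence |(4u^2 - 4) − 32| < eps.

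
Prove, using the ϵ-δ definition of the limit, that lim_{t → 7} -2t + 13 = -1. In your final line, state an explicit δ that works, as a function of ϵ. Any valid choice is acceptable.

δ = ϵ/2

Fix ϵ > 0. We need δ > 0 so that 0 < |t − 7| < δ implies |(-2t + 13) + 1| < ϵ.
|(-2t + 13) + 1| = |-2t + 14| = 2|t − 7|.
Thus it suffices that |t − 7| < ϵ/2.
Take δ = ϵ/2. If 0 < |t − 7| < δ then |(-2t + 13) + 1| = 2|t − 7| < 2·(ϵ/2) = ϵ.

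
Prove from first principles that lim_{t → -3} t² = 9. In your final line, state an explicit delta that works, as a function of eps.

delta = min(2, eps/8)

Let eps > 0. We seek delta > 0 with 0 < |t + 3| < delta ⇒ |t² − 9| < eps.
Factor: t² − 9 = (t + 3)(t - 3), so |t² − 9| = |t + 3|·|t - 3|.
Restrict delta ≤ 2. Then |t + 3| < 2 gives |t| < 5, so by the triangle inequality |t - 3| ≤ 5 + 3 = 8.
Hence |t² − 9| ≤ 8|t + 3|, which is < eps once |t + 3| < eps/8.
Take delta = min(2, eps/8). If 0 < |t + 3| < delta then both bounds hold and |t² − 9| ≤ 8|t + 3| < 8·(eps/8) = eps.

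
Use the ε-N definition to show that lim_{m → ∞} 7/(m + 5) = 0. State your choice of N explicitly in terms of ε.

Suppose ε > 0. For m ≥ 1, |7/(m + 5) − 0| = 7/(m + 5) ≤ 7/m.
We need 7/m < ε, i.e. m > 7/ε.
Take N = 7/ε. If m > N then |7/(m + 5)| ≤ 7/m < ε.

N = 7/ε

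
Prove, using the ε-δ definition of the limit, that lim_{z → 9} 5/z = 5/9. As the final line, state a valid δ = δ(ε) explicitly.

δ = min(9/2, (81/10)ε)

Let ε > 0 be given. We seek δ > 0 such that 0 < |z − 9| < δ implies |5/z − (5/9)| < ε.
|5/z − (5/9)| = 5·|9 − z|/(9·|z|) = 5|z − 9|/(9|z|).
Require δ ≤ 9/2 so that |z| > 9 − 9/2 = 9/2, hence 9|z| > 81/2.
Then |5/z − (5/9)| < 5|z − 9|/(81/2), which is < ε when |z − 9| < (81/10)ε.
Take δ = min(9/2, (81/10)ε). Then 0 < |z − 9| < δ gives both |z − 9| < 9/2 and |z − 9| < (81/10)ε, so |5/z − (5/9)| < ε.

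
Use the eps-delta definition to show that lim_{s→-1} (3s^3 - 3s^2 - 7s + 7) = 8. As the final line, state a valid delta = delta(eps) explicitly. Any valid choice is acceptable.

delta = min(2, eps/46)

Let eps > 0. We want delta > 0 such that 0 < |s + 1| < delta implies |(3s^3 - 3s^2 - 7s + 7) − 8| < eps.
(3s^3 - 3s^2 - 7s + 7) − 8 = 3s^3 - 3s^2 - 7s - 1 = (s + 1)(3s^2 - 6s - 1).
So |(3s^3 - 3s^2 - 7s + 7) − 8| = |s + 1|·|3s^2 - 6s - 1|.
Assume first that |s + 1| < 2, so |s| < 3. Then |3s^2 - 6s - 1| ≤ 3·3^2 + 6·3 + 1 = 46.
Hence |(3s^3 - 3s^2 - 7s + 7) − 8| ≤ 46|s + 1| < eps provided |s + 1| < eps/46.
Take delta = min(2, eps/46). Then 0 < |s + 1| < delta gives both |s + 1| < 2 and |s + 1| < eps/46, so |(3s^3 - 3s^2 - 7s + 7) − 8| < eps.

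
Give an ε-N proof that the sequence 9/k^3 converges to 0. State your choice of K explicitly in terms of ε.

Let ε > 0 be given. For k ≥ 1, |9/k^3 − 0| = 9/k^3.
9/k^3 < ε ⇔ k^3 > 9/ε ⇔ k > (9/ε)^{1/3}.
Take K = (9/ε)^{1/3}. Then k > K implies 9/k^3 < ε.

K = (9/ε)^{1/3}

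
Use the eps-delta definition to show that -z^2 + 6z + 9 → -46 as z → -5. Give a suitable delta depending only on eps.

Fix eps > 0. We want delta > 0 such that 0 < |z + 5| < delta implies |(-z^2 + 6z + 9) + 46| < eps.
(-z^2 + 6z + 9) + 46 = -z^2 + 6z + 55 = (z + 5)(-z + 11).
So |(-z^2 + 6z + 9) + 46| = |z + 5|·|-z + 11|.
Assume first that |z + 5| < 2, so |z| < 7. Then |-z + 11| ≤ 7 + 11 = 18.
Hence |(-z^2 + 6z + 9) + 46| ≤ 18|z + 5| < eps provided |z + 5| < eps/18.
Choosing delta = min(2, eps/18) ensures both conditions, hence |(-z^2 + 6z + 9) + 46| < eps.

delta = min(2, eps/18)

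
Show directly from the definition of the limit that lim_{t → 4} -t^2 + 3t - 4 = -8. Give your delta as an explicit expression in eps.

Let eps > 0 be given. We want delta > 0 such that 0 < |t − 4| < delta implies |(-t^2 + 3t - 4) + 8| < eps.
(-t^2 + 3t - 4) + 8 = -t^2 + 3t + 4 = (t − 4)(-t - 1).
So |(-t^2 + 3t - 4) + 8| = |t − 4|·|-t - 1|.
Assume first that |t − 4| < 2, so |t| < 6. Then |-t - 1| ≤ 6 + 1 = 7.
Hence |(-t^2 + 3t - 4) + 8| ≤ 7|t − 4| < eps provided |t − 4| < eps/7.
Take delta = min(2, eps/7). Then 0 < |t − 4| < delta gives both |t − 4| < 2 and |t − 4| < eps/7, so |(-t^2 + 3t - 4) + 8| < eps.

delta = min(2, eps/7)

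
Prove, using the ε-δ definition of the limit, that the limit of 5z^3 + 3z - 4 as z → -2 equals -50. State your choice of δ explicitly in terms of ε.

δ = min(2, ε/143)

Let ε > 0. We want δ > 0 such that 0 < |z + 2| < δ implies |(5z^3 + 3z - 4) + 50| < ε.
(5z^3 + 3z - 4) + 50 = 5z^3 + 3z + 46 = (z + 2)(5z^2 - 10z + 23).
So |(5z^3 + 3z - 4) + 50| = |z + 2|·|5z^2 - 10z + 23|.
Assume first that |z + 2| < 2, so |z| < 4. Then |5z^2 - 10z + 23| ≤ 5·4^2 + 10·4 + 23 = 143.
Hence |(5z^3 + 3z - 4) + 50| ≤ 143|z + 2| < ε provided |z + 2| < ε/143.
Take δ = min(2, ε/143). Then 0 < |z + 2| < δ gives both |z + 2| < 2 and |z + 2| < ε/143, so |(5z^3 + 3z - 4) + 50| < ε.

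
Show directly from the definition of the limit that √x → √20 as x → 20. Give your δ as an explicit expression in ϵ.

Let ϵ > 0 be given. We want δ > 0 such that 0 < |x − 20| < δ implies |√x − √20| < ϵ.
Rationalise: √x − √20 = (x − 20)/(√x + √20), so |√x − √20| = |x − 20|/(√x + √20).
Restrict δ ≤ 20 so that |x − 20| < 20 forces x > 0, and then √x + √20 > √20.
Hence |√x − √20| < |x − 20|/√20, which is < ϵ once |x − 20| < √20·ϵ.
Take δ = min(20, √20·ϵ). If 0 < |x − 20| < δ then x > 0 and |√x − √20| < |x − 20|/√20 < ϵ.

δ = min(20, √20·ϵ)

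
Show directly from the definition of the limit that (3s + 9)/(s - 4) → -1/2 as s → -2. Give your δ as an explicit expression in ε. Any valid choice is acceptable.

δ = min(3, (6/7)ε)

Suppose ε > 0. We want δ > 0 with 0 < |s + 2| < δ ⇒ |(3s + 9)/(s - 4) + 1/2| < ε.
Combining over a common denominator, (3s + 9)/(s - 4) + 1/2 = [(3s + 9)·(-6) − 3·(s - 4)] / [(-6)·(s - 4)] = -21(s + 2) / ((-6)(s - 4)).
So |(3s + 9)/(s - 4) + 1/2| = 21|s + 2| / (6·|s − 4|).
Restrict δ ≤ 3. Then |s + 2| < 3 gives |s − 4| = |(s + 2) + (-6)| ≥ 6 − 3 = 3.
Hence |(3s + 9)/(s - 4) + 1/2| < 21|s + 2|/(6·3) = (7/6)|s + 2|, which is < ε once |s + 2| < (6/7)ε.
Take δ = min(3, (6/7)ε). Then 0 < |s + 2| < δ forces both bounds, so |(3s + 9)/(s - 4) + 1/2| < ε.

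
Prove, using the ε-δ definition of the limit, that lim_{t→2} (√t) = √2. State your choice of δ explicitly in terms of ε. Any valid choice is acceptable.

Suppose ε > 0. We want δ > 0 such that 0 < |t − 2| < δ implies |√t − √2| < ε.
Multiplying by the conjugate, |√t − √2| = |t − 2|/(√t + √2).
Restrict δ ≤ 2 so that |t − 2| < 2 forces t > 0, and then √t + √2 > √2.
Hence |√t − √2| < |t − 2|/√2, which is < ε once |t − 2| < √2·ε.
Take δ = min(2, √2·ε). If 0 < |t − 2| < δ then t > 0 and |√t − √2| < |t − 2|/√2 < ε.

δ = min(2, √2·ε)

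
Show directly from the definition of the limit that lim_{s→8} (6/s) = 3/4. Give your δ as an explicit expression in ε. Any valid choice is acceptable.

δ = min(4, (16/3)ε)

Suppose ε > 0. We seek δ > 0 such that 0 < |s − 8| < δ implies |6/s − (3/4)| < ε.
|6/s − (3/4)| = 6·|8 − s|/(8·|s|) = 6|s − 8|/(8|s|).
Require δ ≤ 4 so that |s| > 8 − 4 = 4, hence 8|s| > 32.
Then |6/s − (3/4)| < 6|s − 8|/32, which is < ε when |s − 8| < (16/3)ε.
Take δ = min(4, (16/3)ε). Then 0 < |s − 8| < δ gives both |s − 8| < 4 and |s − 8| < (16/3)ε, so |6/s − (3/4)| < ε.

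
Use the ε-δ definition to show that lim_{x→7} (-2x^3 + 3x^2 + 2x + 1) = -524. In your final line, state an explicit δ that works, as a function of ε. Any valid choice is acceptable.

δ = min(1, ε/291)

Fix ε > 0. We want δ > 0 such that 0 < |x − 7| < δ implies |(-2x^3 + 3x^2 + 2x + 1) + 524| < ε.
(-2x^3 + 3x^2 + 2x + 1) + 524 = -2x^3 + 3x^2 + 2x + 525 = (x − 7)(-2x^2 - 11x - 75).
So |(-2x^3 + 3x^2 + 2x + 1) + 524| = |x − 7|·|-2x^2 - 11x - 75|.
Assume first that |x − 7| < 1, so |x| < 8. Then |-2x^2 - 11x - 75| ≤ 2·8^2 + 11·8 + 75 = 291.
Hence |(-2x^3 + 3x^2 + 2x + 1) + 524| ≤ 291|x − 7| < ε provided |x − 7| < ε/291.
Choosing δ = min(1, ε/291) ensures both conditions, hence |(-2x^3 + 3x^2 + 2x + 1) + 524| < ε.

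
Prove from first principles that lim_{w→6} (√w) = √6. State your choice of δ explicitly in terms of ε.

Suppose ε > 0. We want δ > 0 such that 0 < |w − 6| < δ implies |√w − √6| < ε.
Multiplying by the conjugate, |√w − √6| = |w − 6|/(√w + √6).
Restrict δ ≤ 6 so that |w − 6| < 6 forces w > 0, and then √w + √6 > √6.
Hence |√w − √6| < |w − 6|/√6, which is < ε once |w − 6| < √6·ε.
Take δ = min(6, √6·ε). If 0 < |w − 6| < δ then w > 0 and |√w − √6| < |w − 6|/√6 < ε.

δ = min(6, √6·ε)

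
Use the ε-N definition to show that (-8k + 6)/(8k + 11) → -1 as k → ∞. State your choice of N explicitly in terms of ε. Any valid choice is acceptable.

Fix ε > 0. For k ≥ 1, |(-8k + 6)/(8k + 11) + 1| = |136|/(8(8k + 11)) = 136/(8(8k + 11)).
Since 8k + 11 ≥ 8k for k ≥ 1, this is ≤ 136/(8·8k) = (17/8)/k.
So |(-8k + 6)/(8k + 11) + 1| < ε whenever k > (17/8)/ε.
Take N = (17/8)/ε. If k > N then |(-8k + 6)/(8k + 11) + 1| ≤ (17/8)/k < ε.

N = (17/8)/ε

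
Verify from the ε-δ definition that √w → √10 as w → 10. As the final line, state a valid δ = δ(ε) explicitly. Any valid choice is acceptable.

δ = min(10, √10·ε)

Let ε > 0 be given. We want δ > 0 such that 0 < |w − 10| < δ implies |√w − √10| < ε.
Multiplying by the conjugate, |√w − √10| = |w − 10|/(√w + √10).
Restrict δ ≤ 10 so that |w − 10| < 10 forces w > 0, and then √w + √10 > √10.
Hence |√w − √10| < |w − 10|/√10, which is < ε once |w − 10| < √10·ε.
Take δ = min(10, √10·ε). If 0 < |w − 10| < δ then w > 0 and |√w − √10| < |w − 10|/√10 < ε.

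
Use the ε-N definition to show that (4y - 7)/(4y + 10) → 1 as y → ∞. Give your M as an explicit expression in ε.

Fix ε > 0. We seek M > 0 such that y > M implies |(4y - 7)/(4y + 10) − 1| < ε.
(4y - 7)/(4y + 10) − 1 = (4(4y - 7) − 4(4y + 10)) / (4(4y + 10)) = -68/(4(4y + 10)).
For y > 0 we have 4y + 10 > 4y, so |(4y - 7)/(4y + 10) − 1| = 68/(4(4y + 10)) < 68/(4·4y) = (17/4)/y.
Thus |(4y - 7)/(4y + 10) − 1| < ε whenever y > (17/4)/ε.
Take M = (17/4)/ε. If y > M then |(4y - 7)/(4y + 10) − 1| < (17/4)/y < ε.

M = (17/4)/ε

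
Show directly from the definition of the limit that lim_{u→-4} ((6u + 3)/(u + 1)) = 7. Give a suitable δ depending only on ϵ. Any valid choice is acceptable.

Let ϵ > 0 be given. We want δ > 0 with 0 < |u + 4| < δ ⇒ |(6u + 3)/(u + 1) − 7| < ϵ.
Combining over a common denominator, (6u + 3)/(u + 1) − 7 = [(6u + 3)·(-3) − (-21)·(u + 1)] / [(-3)·(u + 1)] = 3(u + 4) / ((-3)(u + 1)).
So |(6u + 3)/(u + 1) − 7| = 3|u + 4| / (3·|u + 1|).
Restrict δ ≤ 3/2. Then |u + 4| < 3/2 gives |u + 1| = |(u + 4) + (-3)| ≥ 3 − 3/2 = 3/2.
Hence |(6u + 3)/(u + 1) − 7| < 3|u + 4|/(3·(3/2)) = (2/3)|u + 4|, which is < ϵ once |u + 4| < (3/2)ϵ.
Take δ = min(3/2, (3/2)ϵ). Then 0 < |u + 4| < δ forces both bounds, so |(6u + 3)/(u + 1) − 7| < ϵ.

δ = min(3/2, (3/2)ϵ)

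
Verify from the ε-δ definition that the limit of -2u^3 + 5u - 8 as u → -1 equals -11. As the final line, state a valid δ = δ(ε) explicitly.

δ = min(1, ε/15)

Let ε > 0 be given. We want δ > 0 such that 0 < |u + 1| < δ implies |(-2u^3 + 5u - 8) + 11| < ε.
(-2u^3 + 5u - 8) + 11 = -2u^3 + 5u + 3 = (u + 1)(-2u^2 + 2u + 3).
So |(-2u^3 + 5u - 8) + 11| = |u + 1|·|-2u^2 + 2u + 3|.
Assume first that |u + 1| < 1, so |u| < 2. Then |-2u^2 + 2u + 3| ≤ 2·2^2 + 2·2 + 3 = 15.
Hence |(-2u^3 + 5u - 8) + 11| ≤ 15|u + 1| < ε provided |u + 1| < ε/15.
Take δ = min(1, ε/15). Then 0 < |u + 1| < δ gives both |u + 1| < 1 and |u + 1| < ε/15, so |(-2u^3 + 5u - 8) + 11| < ε.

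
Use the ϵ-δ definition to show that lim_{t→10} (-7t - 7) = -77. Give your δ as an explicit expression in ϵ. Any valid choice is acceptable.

Fix ϵ > 0. We need δ > 0 so that 0 < |t − 10| < δ implies |(-7t - 7) + 77| < ϵ.
|(-7t - 7) + 77| = |-7t + 70| = 7|t − 10|.
So 7|t − 10| < ϵ exactly when |t − 10| < ϵ/7.
Choosing δ = ϵ/7 gives |(-7t - 7) + 77| = 7|t − 10| < ϵ whenever |t − 10| < δ.

δ = ϵ/7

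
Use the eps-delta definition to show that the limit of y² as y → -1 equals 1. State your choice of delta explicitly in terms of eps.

Let eps > 0. We seek delta > 0 with 0 < |y + 1| < delta ⇒ |y² − 1| < eps.
Factor: y² − 1 = (y + 1)(y - 1), so |y² − 1| = |y + 1|·|y - 1|.
Restrict delta ≤ 2. Then |y + 1| < 2 gives |y| < 3, so by the triangle inequality |y - 1| ≤ 3 + 1 = 4.
Hence |y² − 1| ≤ 4|y + 1|, which is < eps once |y + 1| < eps/4.
Take delta = min(2, eps/4). If 0 < |y + 1| < delta then both bounds hold and |y² − 1| ≤ 4|y + 1| < 4·(eps/4) = eps.

delta = min(2, eps/4)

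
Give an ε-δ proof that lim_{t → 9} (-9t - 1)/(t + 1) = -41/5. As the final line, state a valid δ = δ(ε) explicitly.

δ = min(5, (25/4)ε)

Let ε > 0. We want δ > 0 with 0 < |t − 9| < δ ⇒ |(-9t - 1)/(t + 1) + 41/5| < ε.
Combining over a common denominator, (-9t - 1)/(t + 1) + 41/5 = [(-9t - 1)·10 − (-82)·(t + 1)] / [10·(t + 1)] = -8(t − 9) / (10(t + 1)).
So |(-9t - 1)/(t + 1) + 41/5| = 8|t − 9| / (10·|t + 1|).
Restrict δ ≤ 5. Then |t − 9| < 5 gives |t + 1| = |(t − 9) + 10| ≥ 10 − 5 = 5.
Hence |(-9t - 1)/(t + 1) + 41/5| < 8|t − 9|/(10·5) = (4/25)|t − 9|, which is < ε once |t − 9| < (25/4)ε.
Take δ = min(5, (25/4)ε). Then 0 < |t − 9| < δ forces both bounds, so |(-9t - 1)/(t + 1) + 41/5| < ε.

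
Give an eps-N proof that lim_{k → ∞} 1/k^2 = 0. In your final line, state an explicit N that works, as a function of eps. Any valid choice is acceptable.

N = (1/eps)^{1/2}

Let eps > 0. For k ≥ 1, |1/k^2 − 0| = 1/k^2.
1/k^2 < eps ⇔ k^2 > 1/eps ⇔ k > (1/eps)^{1/2}.
Take N = (1/eps)^{1/2}. Then k > N implies 1/k^2 < eps.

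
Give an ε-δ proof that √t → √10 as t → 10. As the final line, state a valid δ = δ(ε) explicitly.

Suppose ε > 0. We want δ > 0 such that 0 < |t − 10| < δ implies |√t − √10| < ε.
Multiplying by the conjugate, |√t − √10| = |t − 10|/(√t + √10).
Restrict δ ≤ 10 so that |t − 10| < 10 forces t > 0, and then √t + √10 > √10.
Hence |√t − √10| < |t − 10|/√10, which is < ε once |t − 10| < √10·ε.
Take δ = min(10, √10·ε). If 0 < |t − 10| < δ then t > 0 and |√t − √10| < |t − 10|/√10 < ε.

δ = min(10, √10·ε)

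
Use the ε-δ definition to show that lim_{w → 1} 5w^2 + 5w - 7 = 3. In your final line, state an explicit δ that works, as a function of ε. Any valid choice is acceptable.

δ = min(1, ε/20)

Let ε > 0 be given. We want δ > 0 such that 0 < |w − 1| < δ implies |(5w^2 + 5w - 7) − 3| < ε.
(5w^2 + 5w - 7) − 3 = 5w^2 + 5w - 10 = (w − 1)(5w + 10).
So |(5w^2 + 5w - 7) − 3| = |w − 1|·|5w + 10|.
Require δ ≤ 1. Then |w − 1| < 1 gives |w| < 2, and by the triangle inequality |5w + 10| ≤ 5·2 + 10 = 20.
Hence |(5w^2 + 5w - 7) − 3| ≤ 20|w − 1| < ε provided |w − 1| < ε/20.
Choosing δ = min(1, ε/20) ensures both conditions, hence |(5w^2 + 5w - 7) − 3| < ε.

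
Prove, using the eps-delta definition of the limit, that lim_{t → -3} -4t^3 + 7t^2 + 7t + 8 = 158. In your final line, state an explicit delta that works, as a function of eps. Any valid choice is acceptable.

Let eps > 0 be given. We want delta > 0 such that 0 < |t + 3| < delta implies |(-4t^3 + 7t^2 + 7t + 8) − 158| < eps.
(-4t^3 + 7t^2 + 7t + 8) − 158 = -4t^3 + 7t^2 + 7t - 150 = (t + 3)(-4t^2 + 19t - 50).
So |(-4t^3 + 7t^2 + 7t + 8) − 158| = |t + 3|·|-4t^2 + 19t - 50|.
Require delta ≤ 1. Then |t + 3| < 1 gives |t| < 4, and by the triangle inequality |-4t^2 + 19t - 50| ≤ 4·4^2 + 19·4 + 50 = 190.
Hence |(-4t^3 + 7t^2 + 7t + 8) − 158| ≤ 190|t + 3| < eps provided |t + 3| < eps/190.
Choosing delta = min(1, eps/190) ensures both conditions, hence |(-4t^3 + 7t^2 + 7t + 8) − 158| < eps.

delta = min(1, eps/190)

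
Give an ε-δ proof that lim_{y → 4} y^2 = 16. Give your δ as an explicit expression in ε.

Let ε > 0 be given. We seek δ > 0 with 0 < |y − 4| < δ ⇒ |y^2 − 16| < ε.
Factor: y^2 − 16 = (y − 4)(y + 4), so |y^2 − 16| = |y − 4|·|y + 4|.
Restrict δ ≤ 2. Then |y − 4| < 2 gives |y| < 6, so by the triangle inequality |y + 4| ≤ 6 + 4 = 10.
Hence |y^2 − 16| ≤ 10|y − 4|, which is < ε once |y − 4| < ε/10.
Take δ = min(2, ε/10). If 0 < |y − 4| < δ then both bounds hold and |y^2 − 16| ≤ 10|y − 4| < 10·(ε/10) = ε.

δ = min(2, ε/10)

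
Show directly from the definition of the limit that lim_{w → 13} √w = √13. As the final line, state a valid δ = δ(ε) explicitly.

Let ε > 0. We want δ > 0 such that 0 < |w − 13| < δ implies |√w − √13| < ε.
Rationalise: √w − √13 = (w − 13)/(√w + √13), so |√w − √13| = |w − 13|/(√w + √13).
Restrict δ ≤ 13 so that |w − 13| < 13 forces w > 0, and then √w + √13 > √13.
Hence |√w − √13| < |w − 13|/√13, which is < ε once |w − 13| < √13·ε.
Take δ = min(13, √13·ε). If 0 < |w − 13| < δ then w > 0 and |√w − √13| < |w − 13|/√13 < ε.

δ = min(13, √13·ε)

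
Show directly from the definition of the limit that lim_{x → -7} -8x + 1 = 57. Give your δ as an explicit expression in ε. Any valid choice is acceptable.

Suppose ε > 0. We need δ > 0 so that 0 < |x + 7| < δ implies |(-8x + 1) − 57| < ε.
|(-8x + 1) − 57| = |-8x - 56| = 8|x + 7|.
So 8|x + 7| < ε exactly when |x + 7| < ε/8.
Choosing δ = ε/8 gives |(-8x + 1) − 57| = 8|x + 7| < ε whenever |x + 7| < δ.

δ = ε/8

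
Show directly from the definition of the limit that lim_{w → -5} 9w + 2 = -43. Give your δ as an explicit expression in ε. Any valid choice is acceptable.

δ = ε/9

Let ε > 0. We need δ > 0 so that 0 < |w + 5| < δ implies |(9w + 2) + 43| < ε.
Since (9w + 2) + 43 = 9(w + 5), we have |(9w + 2) + 43| = 9|w + 5|.
So 9|w + 5| < ε exactly when |w + 5| < ε/9.
Take δ = ε/9. If 0 < |w + 5| < δ then |(9w + 2) + 43| = 9|w + 5| < 9·(ε/9) = ε.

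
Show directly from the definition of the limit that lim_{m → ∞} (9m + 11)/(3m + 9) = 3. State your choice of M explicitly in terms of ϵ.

M = (16/3)/ϵ

Let ϵ > 0. For m ≥ 1, |(9m + 11)/(3m + 9) − 3| = |-48|/(3(3m + 9)) = 48/(3(3m + 9)).
Since 3m + 9 ≥ 3m for m ≥ 1, this is ≤ 48/(3·3m) = (16/3)/m.
So |(9m + 11)/(3m + 9) − 3| < ϵ whenever m > (16/3)/ϵ.
Take M = (16/3)/ϵ. If m > M then |(9m + 11)/(3m + 9) − 3| ≤ (16/3)/m < ϵ.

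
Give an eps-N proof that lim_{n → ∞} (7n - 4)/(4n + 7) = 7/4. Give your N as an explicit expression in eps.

Suppose eps > 0. For n ≥ 1, |(7n - 4)/(4n + 7) − (7/4)| = |-65|/(4(4n + 7)) = 65/(4(4n + 7)).
Since 4n + 7 ≥ 4n for n ≥ 1, this is ≤ 65/(4·4n) = (65/16)/n.
So |(7n - 4)/(4n + 7) − (7/4)| < eps whenever n > (65/16)/eps.
Take N = (65/16)/eps. If n > N then |(7n - 4)/(4n + 7) − (7/4)| ≤ (65/16)/n < eps.

N = (65/16)/eps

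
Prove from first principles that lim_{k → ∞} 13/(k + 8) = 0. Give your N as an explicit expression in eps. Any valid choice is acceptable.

Let eps > 0 be given. For k ≥ 1, |13/(k + 8) − 0| = 13/(k + 8) ≤ 13/k.
We need 13/k < eps, i.e. k > 13/eps.
Take N = 13/eps. If k > N then |13/(k + 8)| ≤ 13/k < eps.

N = 13/eps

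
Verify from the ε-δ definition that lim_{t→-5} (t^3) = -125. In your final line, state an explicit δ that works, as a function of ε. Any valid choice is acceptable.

δ = min(1, ε/91)

Fix ε > 0. We seek δ > 0 with 0 < |t + 5| < δ ⇒ |t^3 + 125| < ε.
Factor: t^3 + 125 = (t + 5)(t^2 - 5t + 25), so |t^3 + 125| = |t + 5|·|t^2 - 5t + 25|.
Impose δ ≤ 1 so that |t| < 6; then |t^2 - 5t + 25| ≤ 91.
Hence |t^3 + 125| ≤ 91|t + 5|, which is < ε once |t + 5| < ε/91.
Take δ = min(1, ε/91). If 0 < |t + 5| < δ then both bounds hold and |t^3 + 125| ≤ 91|t + 5| < 91·(ε/91) = ε.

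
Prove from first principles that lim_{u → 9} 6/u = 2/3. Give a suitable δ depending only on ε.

Suppose ε > 0. We seek δ > 0 such that 0 < |u − 9| < δ implies |6/u − (2/3)| < ε.
|6/u − (2/3)| = 6·|9 − u|/(9·|u|) = 6|u − 9|/(9|u|).
Require δ ≤ 9/2 so that |u| > 9 − 9/2 = 9/2, hence 9|u| > 81/2.
Then |6/u − (2/3)| < 6|u − 9|/(81/2), which is < ε when |u − 9| < (27/4)ε.
Take δ = min(9/2, (27/4)ε). Then 0 < |u − 9| < δ gives both |u − 9| < 9/2 and |u − 9| < (27/4)ε, so |6/u − (2/3)| < ε.

δ = min(9/2, (27/4)ε)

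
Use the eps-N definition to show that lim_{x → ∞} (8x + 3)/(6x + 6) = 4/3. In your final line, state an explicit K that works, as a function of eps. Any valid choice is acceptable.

K = (5/6)/eps

Let eps > 0 be given. We seek K > 0 such that x > K implies |(8x + 3)/(6x + 6) − (4/3)| < eps.
(8x + 3)/(6x + 6) − (4/3) = (6(8x + 3) − 8(6x + 6)) / (6(6x + 6)) = -30/(6(6x + 6)).
For x > 0 we have 6x + 6 > 6x, so |(8x + 3)/(6x + 6) − (4/3)| = 30/(6(6x + 6)) < 30/(6·6x) = (5/6)/x.
Thus |(8x + 3)/(6x + 6) − (4/3)| < eps whenever x > (5/6)/eps.
Take K = (5/6)/eps. If x > K then |(8x + 3)/(6x + 6) − (4/3)| < (5/6)/x < eps.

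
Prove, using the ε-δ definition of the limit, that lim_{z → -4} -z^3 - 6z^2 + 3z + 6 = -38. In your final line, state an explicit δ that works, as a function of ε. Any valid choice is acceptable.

Suppose ε > 0. We want δ > 0 such that 0 < |z + 4| < δ implies |(-z^3 - 6z^2 + 3z + 6) + 38| < ε.
(-z^3 - 6z^2 + 3z + 6) + 38 = -z^3 - 6z^2 + 3z + 44 = (z + 4)(-z^2 - 2z + 11).
So |(-z^3 - 6z^2 + 3z + 6) + 38| = |z + 4|·|-z^2 - 2z + 11|.
Require δ ≤ 2. Then |z + 4| < 2 gives |z| < 6, and by the triangle inequality |-z^2 - 2z + 11| ≤ 6^2 + 2·6 + 11 = 59.
Hence |(-z^3 - 6z^2 + 3z + 6) + 38| ≤ 59|z + 4| < ε provided |z + 4| < ε/59.
Choosing δ = min(2, ε/59) ensures both conditions, hence |(-z^3 - 6z^2 + 3z + 6) + 38| < ε.

δ = min(2, ε/59)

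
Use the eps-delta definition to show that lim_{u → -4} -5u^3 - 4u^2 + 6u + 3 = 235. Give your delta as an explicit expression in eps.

delta = min(2, eps/334)

Let eps > 0. We want delta > 0 such that 0 < |u + 4| < delta implies |(-5u^3 - 4u^2 + 6u + 3) − 235| < eps.
(-5u^3 - 4u^2 + 6u + 3) − 235 = -5u^3 - 4u^2 + 6u - 232 = (u + 4)(-5u^2 + 16u - 58).
So |(-5u^3 - 4u^2 + 6u + 3) − 235| = |u + 4|·|-5u^2 + 16u - 58|.
Assume first that |u + 4| < 2, so |u| < 6. Then |-5u^2 + 16u - 58| ≤ 5·6^2 + 16·6 + 58 = 334.
Hence |(-5u^3 - 4u^2 + 6u + 3) − 235| ≤ 334|u + 4| < eps provided |u + 4| < eps/334.
Choosing delta = min(2, eps/334) ensures both conditions, hence |(-5u^3 - 4u^2 + 6u + 3) − 235| < eps.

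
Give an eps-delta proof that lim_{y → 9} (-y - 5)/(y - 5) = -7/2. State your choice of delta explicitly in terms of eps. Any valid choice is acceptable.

delta = min(2, (4/5)eps)

Fix eps > 0. We want delta > 0 with 0 < |y − 9| < delta ⇒ |(-y - 5)/(y - 5) + 7/2| < eps.
Combining over a common denominator, (-y - 5)/(y - 5) + 7/2 = [(-y - 5)·4 − (-14)·(y - 5)] / [4·(y - 5)] = 10(y − 9) / (4(y - 5)).
So |(-y - 5)/(y - 5) + 7/2| = 10|y − 9| / (4·|y − 5|).
Require delta ≤ 2, so |y − 5| ≥ |4| − |y − 9| > 4 − 2 = 2.
Hence |(-y - 5)/(y - 5) + 7/2| < 10|y − 9|/(4·2) = (5/4)|y − 9|, which is < eps once |y − 9| < (4/5)eps.
Take delta = min(2, (4/5)eps). Then 0 < |y − 9| < delta forces both bounds, so |(-y - 5)/(y - 5) + 7/2| < eps.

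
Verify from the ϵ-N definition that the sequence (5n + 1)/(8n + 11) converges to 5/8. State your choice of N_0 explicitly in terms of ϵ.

N_0 = (47/64)/ϵ

Let ϵ > 0 be given. For n ≥ 1, |(5n + 1)/(8n + 11) − (5/8)| = |-47|/(8(8n + 11)) = 47/(8(8n + 11)).
Since 8n + 11 ≥ 8n for n ≥ 1, this is ≤ 47/(8·8n) = (47/64)/n.
So |(5n + 1)/(8n + 11) − (5/8)| < ϵ whenever n > (47/64)/ϵ.
Take N_0 = (47/64)/ϵ. If n > N_0 then |(5n + 1)/(8n + 11) − (5/8)| ≤ (47/64)/n < ϵ.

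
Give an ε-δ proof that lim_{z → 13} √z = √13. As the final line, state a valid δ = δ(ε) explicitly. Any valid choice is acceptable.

δ = min(13, √13·ε)

Let ε > 0 be given. We want δ > 0 such that 0 < |z − 13| < δ implies |√z − √13| < ε.
Multiplying by the conjugate, |√z − √13| = |z − 13|/(√z + √13).
Restrict δ ≤ 13 so that |z − 13| < 13 forces z > 0, and then √z + √13 > √13.
Hence |√z − √13| < |z − 13|/√13, which is < ε once |z − 13| < √13·ε.
Take δ = min(13, √13·ε). If 0 < |z − 13| < δ then z > 0 and |√z − √13| < |z − 13|/√13 < ε.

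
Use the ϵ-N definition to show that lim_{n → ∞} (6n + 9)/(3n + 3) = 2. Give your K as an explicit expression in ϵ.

Suppose ϵ > 0. For n ≥ 1, |(6n + 9)/(3n + 3) − 2| = |9|/(3(3n + 3)) = 9/(3(3n + 3)).
Since 3n + 3 ≥ 3n for n ≥ 1, this is ≤ 9/(3·3n) = 1/n.
So |(6n + 9)/(3n + 3) − 2| < ϵ whenever n > 1/ϵ.
Take K = 1/ϵ. If n > K then |(6n + 9)/(3n + 3) − 2| ≤ 1/n < ϵ.

K = 1/ϵ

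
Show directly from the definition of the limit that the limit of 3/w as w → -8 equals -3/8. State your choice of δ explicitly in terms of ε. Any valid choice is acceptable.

Suppose ε > 0. We seek δ > 0 such that 0 < |w + 8| < δ implies |3/w + 3/8| < ε.
|3/w + 3/8| = 3·|-8 − w|/(8·|w|) = 3|w + 8|/(8|w|).
Require δ ≤ 4 so that |w| > 8 − 4 = 4, hence 8|w| > 32.
Then |3/w + 3/8| < 3|w + 8|/32, which is < ε when |w + 8| < (32/3)ε.
Take δ = min(4, (32/3)ε). Then 0 < |w + 8| < δ gives both |w + 8| < 4 and |w + 8| < (32/3)ε, so |3/w + 3/8| < ε.

δ = min(4, (32/3)ε)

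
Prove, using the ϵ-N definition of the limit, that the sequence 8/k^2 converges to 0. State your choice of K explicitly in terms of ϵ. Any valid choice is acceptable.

Let ϵ > 0. For k ≥ 1, |8/k^2 − 0| = 8/k^2.
8/k^2 < ϵ ⇔ k^2 > 8/ϵ ⇔ k > (8/ϵ)^{1/2}.
Take K = (8/ϵ)^{1/2}. Then k > K implies 8/k^2 < ϵ.

K = (8/ϵ)^{1/2}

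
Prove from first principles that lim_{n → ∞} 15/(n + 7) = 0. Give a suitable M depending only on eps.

Fix eps > 0. For n ≥ 1, |15/(n + 7) − 0| = 15/(n + 7) ≤ 15/n.
We need 15/n < eps, i.e. n > 15/eps.
Take M = 15/eps. If n > M then |15/(n + 7)| ≤ 15/n < eps.

M = 15/eps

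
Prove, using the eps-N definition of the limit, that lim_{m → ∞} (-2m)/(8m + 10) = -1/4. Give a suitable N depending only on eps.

Suppose eps > 0. For m ≥ 1, |(-2m)/(8m + 10) + 1/4| = |20|/(8(8m + 10)) = 20/(8(8m + 10)).
Since 8m + 10 ≥ 8m for m ≥ 1, this is ≤ 20/(8·8m) = (5/16)/m.
So |(-2m)/(8m + 10) + 1/4| < eps whenever m > (5/16)/eps.
Take N = (5/16)/eps. If m > N then |(-2m)/(8m + 10) + 1/4| ≤ (5/16)/m < eps.

N = (5/16)/eps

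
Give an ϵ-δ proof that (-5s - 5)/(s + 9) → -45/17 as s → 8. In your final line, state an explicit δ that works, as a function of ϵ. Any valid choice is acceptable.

δ = min(17/2, (289/80)ϵ)

Suppose ϵ > 0. We want δ > 0 with 0 < |s − 8| < δ ⇒ |(-5s - 5)/(s + 9) + 45/17| < ϵ.
Combining over a common denominator, (-5s - 5)/(s + 9) + 45/17 = [(-5s - 5)·17 − (-45)·(s + 9)] / [17·(s + 9)] = -40(s − 8) / (17(s + 9)).
So |(-5s - 5)/(s + 9) + 45/17| = 40|s − 8| / (17·|s + 9|).
Require δ ≤ 17/2, so |s + 9| ≥ |17| − |s − 8| > 17 − 17/2 = 17/2.
Hence |(-5s - 5)/(s + 9) + 45/17| < 40|s − 8|/(17·(17/2)) = (80/289)|s − 8|, which is < ϵ once |s − 8| < (289/80)ϵ.
Take δ = min(17/2, (289/80)ϵ). Then 0 < |s − 8| < δ forces both bounds, so |(-5s - 5)/(s + 9) + 45/17| < ϵ.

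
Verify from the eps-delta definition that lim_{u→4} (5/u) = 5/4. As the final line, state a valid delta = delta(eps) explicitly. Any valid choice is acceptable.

delta = min(2, (8/5)eps)

Fix eps > 0. We seek delta > 0 such that 0 < |u − 4| < delta implies |5/u − (5/4)| < eps.
|5/u − (5/4)| = 5·|4 − u|/(4·|u|) = 5|u − 4|/(4|u|).
Require delta ≤ 2 so that |u| > 4 − 2 = 2, hence 4|u| > 8.
Then |5/u − (5/4)| < 5|u − 4|/8, which is < eps when |u − 4| < (8/5)eps.
Take delta = min(2, (8/5)eps). Then 0 < |u − 4| < delta gives both |u − 4| < 2 and |u − 4| < (8/5)eps, so |5/u − (5/4)| < eps.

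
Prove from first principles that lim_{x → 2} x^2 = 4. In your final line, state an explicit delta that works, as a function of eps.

delta = min(2, eps/6)

Fix eps > 0. We seek delta > 0 with 0 < |x − 2| < delta ⇒ |x^2 − 4| < eps.
Factor: x^2 − 4 = (x − 2)(x + 2), so |x^2 − 4| = |x − 2|·|x + 2|.
Restrict delta ≤ 2. Then |x − 2| < 2 gives |x| < 4, so by the triangle inequality |x + 2| ≤ 4 + 2 = 6.
Hence |x^2 − 4| ≤ 6|x − 2|, which is < eps once |x − 2| < eps/6.
Take delta = min(2, eps/6). If 0 < |x − 2| < delta then both bounds hold and |x^2 − 4| ≤ 6|x − 2| < 6·(eps/6) = eps.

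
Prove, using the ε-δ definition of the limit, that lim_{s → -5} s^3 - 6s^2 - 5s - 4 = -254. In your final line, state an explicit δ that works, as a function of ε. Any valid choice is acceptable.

δ = min(2, ε/176)

Fix ε > 0. We want δ > 0 such that 0 < |s + 5| < δ implies |(s^3 - 6s^2 - 5s - 4) + 254| < ε.
(s^3 - 6s^2 - 5s - 4) + 254 = s^3 - 6s^2 - 5s + 250 = (s + 5)(s^2 - 11s + 50).
So |(s^3 - 6s^2 - 5s - 4) + 254| = |s + 5|·|s^2 - 11s + 50|.
Require δ ≤ 2. Then |s + 5| < 2 gives |s| < 7, and by the triangle inequality |s^2 - 11s + 50| ≤ 7^2 + 11·7 + 50 = 176.
Hence |(s^3 - 6s^2 - 5s - 4) + 254| ≤ 176|s + 5| < ε provided |s + 5| < ε/176.
Take δ = min(2, ε/176). Then 0 < |s + 5| < δ gives both |s + 5| < 2 and |s + 5| < ε/176, so |(s^3 - 6s^2 - 5s - 4) + 254| < ε.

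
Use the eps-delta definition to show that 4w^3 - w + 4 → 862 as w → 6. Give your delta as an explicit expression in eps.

Let eps > 0 be given. We want delta > 0 such that 0 < |w − 6| < delta implies |(4w^3 - w + 4) − 862| < eps.
(4w^3 - w + 4) − 862 = 4w^3 - w - 858 = (w − 6)(4w^2 + 24w + 143).
So |(4w^3 - w + 4) − 862| = |w − 6|·|4w^2 + 24w + 143|.
Assume first that |w − 6| < 2, so |w| < 8. Then |4w^2 + 24w + 143| ≤ 4·8^2 + 24·8 + 143 = 591.
Hence |(4w^3 - w + 4) − 862| ≤ 591|w − 6| < eps provided |w − 6| < eps/591.
Choosing delta = min(2, eps/591) ensures both conditions, hence |(4w^3 - w + 4) − 862| < eps.

delta = min(2, eps/591)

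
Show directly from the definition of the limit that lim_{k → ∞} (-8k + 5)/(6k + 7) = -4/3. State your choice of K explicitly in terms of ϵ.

K = (43/18)/ϵ

Let ϵ > 0 be given. For k ≥ 1, |(-8k + 5)/(6k + 7) + 4/3| = |86|/(6(6k + 7)) = 86/(6(6k + 7)).
Since 6k + 7 ≥ 6k for k ≥ 1, this is ≤ 86/(6·6k) = (43/18)/k.
So |(-8k + 5)/(6k + 7) + 4/3| < ϵ whenever k > (43/18)/ϵ.
Take K = (43/18)/ϵ. If k > K then |(-8k + 5)/(6k + 7) + 4/3| ≤ (43/18)/k < ϵ.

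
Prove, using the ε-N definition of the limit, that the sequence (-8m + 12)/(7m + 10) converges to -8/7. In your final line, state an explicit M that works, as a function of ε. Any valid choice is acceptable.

M = (164/49)/ε

Fix ε > 0. For m ≥ 1, |(-8m + 12)/(7m + 10) + 8/7| = |164|/(7(7m + 10)) = 164/(7(7m + 10)).
Since 7m + 10 ≥ 7m for m ≥ 1, this is ≤ 164/(7·7m) = (164/49)/m.
So |(-8m + 12)/(7m + 10) + 8/7| < ε whenever m > (164/49)/ε.
Take M = (164/49)/ε. If m > M then |(-8m + 12)/(7m + 10) + 8/7| ≤ (164/49)/m < ε.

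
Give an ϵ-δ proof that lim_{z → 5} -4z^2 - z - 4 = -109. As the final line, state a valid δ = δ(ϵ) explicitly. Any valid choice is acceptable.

Let ϵ > 0. We want δ > 0 such that 0 < |z − 5| < δ implies |(-4z^2 - z - 4) + 109| < ϵ.
(-4z^2 - z - 4) + 109 = -4z^2 - z + 105 = (z − 5)(-4z - 21).
So |(-4z^2 - z - 4) + 109| = |z − 5|·|-4z - 21|.
Require δ ≤ 2. Then |z − 5| < 2 gives |z| < 7, and by the triangle inequality |-4z - 21| ≤ 4·7 + 21 = 49.
Hence |(-4z^2 - z - 4) + 109| ≤ 49|z − 5| < ϵ provided |z − 5| < ϵ/49.
Take δ = min(2, ϵ/49). Then 0 < |z − 5| < δ gives both |z − 5| < 2 and |z − 5| < ϵ/49, so |(-4z^2 - z - 4) + 109| < ϵ.

δ = min(2, ϵ/49)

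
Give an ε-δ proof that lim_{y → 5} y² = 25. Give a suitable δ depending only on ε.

δ = min(1, ε/11)

Let ε > 0. We seek δ > 0 with 0 < |y − 5| < δ ⇒ |y² − 25| < ε.
Factor: y² − 25 = (y − 5)(y + 5), so |y² − 25| = |y − 5|·|y + 5|.
Restrict δ ≤ 1. Then |y − 5| < 1 gives |y| < 6, so by the triangle inequality |y + 5| ≤ 6 + 5 = 11.
Hence |y² − 25| ≤ 11|y − 5|, which is < ε once |y − 5| < ε/11.
Take δ = min(1, ε/11). If 0 < |y − 5| < δ then both bounds hold and |y² − 25| ≤ 11|y − 5| < 11·(ε/11) = ε.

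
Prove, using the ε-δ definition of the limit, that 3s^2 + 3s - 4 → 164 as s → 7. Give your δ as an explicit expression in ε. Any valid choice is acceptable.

δ = min(1, ε/48)

Fix ε > 0. We want δ > 0 such that 0 < |s − 7| < δ implies |(3s^2 + 3s - 4) − 164| < ε.
(3s^2 + 3s - 4) − 164 = 3s^2 + 3s - 168 = (s − 7)(3s + 24).
So |(3s^2 + 3s - 4) − 164| = |s − 7|·|3s + 24|.
Assume first that |s − 7| < 1, so |s| < 8. Then |3s + 24| ≤ 3·8 + 24 = 48.
Hence |(3s^2 + 3s - 4) − 164| ≤ 48|s − 7| < ε provided |s − 7| < ε/48.
Choosing δ = min(1, ε/48) ensures both conditions, hence |(3s^2 + 3s - 4) − 164| < ε.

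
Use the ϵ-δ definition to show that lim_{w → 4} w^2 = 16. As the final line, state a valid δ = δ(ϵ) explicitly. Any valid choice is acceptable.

Fix ϵ > 0. We seek δ > 0 with 0 < |w − 4| < δ ⇒ |w^2 − 16| < ϵ.
Factor: w^2 − 16 = (w − 4)(w + 4), so |w^2 − 16| = |w − 4|·|w + 4|.
Impose δ ≤ 2 so that |w| < 6; then |w + 4| ≤ 10.
Hence |w^2 − 16| ≤ 10|w − 4|, which is < ϵ once |w − 4| < ϵ/10.
Take δ = min(2, ϵ/10). If 0 < |w − 4| < δ then both bounds hold and |w^2 − 16| ≤ 10|w − 4| < 10·(ϵ/10) = ϵ.

δ = min(2, ϵ/10)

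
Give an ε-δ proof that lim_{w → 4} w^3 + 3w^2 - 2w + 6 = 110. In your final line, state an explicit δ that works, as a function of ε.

δ = min(1, ε/86)

Let ε > 0. We want δ > 0 such that 0 < |w − 4| < δ implies |(w^3 + 3w^2 - 2w + 6) − 110| < ε.
(w^3 + 3w^2 - 2w + 6) − 110 = w^3 + 3w^2 - 2w - 104 = (w − 4)(w^2 + 7w + 26).
So |(w^3 + 3w^2 - 2w + 6) − 110| = |w − 4|·|w^2 + 7w + 26|.
Require δ ≤ 1. Then |w − 4| < 1 gives |w| < 5, and by the triangle inequality |w^2 + 7w + 26| ≤ 5^2 + 7·5 + 26 = 86.
Hence |(w^3 + 3w^2 - 2w + 6) − 110| ≤ 86|w − 4| < ε provided |w − 4| < ε/86.
Take δ = min(1, ε/86). Then 0 < |w − 4| < δ gives both |w − 4| < 1 and |w − 4| < ε/86, so |(w^3 + 3w^2 - 2w + 6) − 110| < ε.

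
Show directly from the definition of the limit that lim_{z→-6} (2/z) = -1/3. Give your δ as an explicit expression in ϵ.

Suppose ϵ > 0. We seek δ > 0 such that 0 < |z + 6| < δ implies |2/z + 1/3| < ϵ.
|2/z + 1/3| = 2·|-6 − z|/(6·|z|) = 2|z + 6|/(6|z|).
Require δ ≤ 3 so that |z| > 6 − 3 = 3, hence 6|z| > 18.
Then |2/z + 1/3| < 2|z + 6|/18, which is < ϵ when |z + 6| < 9ϵ.
Take δ = min(3, 9ϵ). Then 0 < |z + 6| < δ gives both |z + 6| < 3 and |z + 6| < 9ϵ, so |2/z + 1/3| < ϵ.

δ = min(3, 9ϵ)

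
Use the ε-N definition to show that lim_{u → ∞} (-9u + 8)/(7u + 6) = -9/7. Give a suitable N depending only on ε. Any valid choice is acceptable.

Let ε > 0. We seek N > 0 such that u > N implies |(-9u + 8)/(7u + 6) + 9/7| < ε.
(-9u + 8)/(7u + 6) + 9/7 = (7(-9u + 8) − (-9)(7u + 6)) / (7(7u + 6)) = 110/(7(7u + 6)).
For u > 0 we have 7u + 6 > 7u, so |(-9u + 8)/(7u + 6) + 9/7| = 110/(7(7u + 6)) < 110/(7·7u) = (110/49)/u.
Thus |(-9u + 8)/(7u + 6) + 9/7| < ε whenever u > (110/49)/ε.
Take N = (110/49)/ε. If u > N then |(-9u + 8)/(7u + 6) + 9/7| < (110/49)/u < ε.

N = (110/49)/ε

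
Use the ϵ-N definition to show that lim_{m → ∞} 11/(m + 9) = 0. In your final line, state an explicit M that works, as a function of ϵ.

Let ϵ > 0 be given. For m ≥ 1, |11/(m + 9) − 0| = 11/(m + 9) ≤ 11/m.
We need 11/m < ϵ, i.e. m > 11/ϵ.
Take M = 11/ϵ. If m > M then |11/(m + 9)| ≤ 11/m < ϵ.

M = 11/ϵ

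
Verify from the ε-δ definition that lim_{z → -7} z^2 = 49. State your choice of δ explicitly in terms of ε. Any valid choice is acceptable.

δ = min(1, ε/15)

Suppose ε > 0. We seek δ > 0 with 0 < |z + 7| < δ ⇒ |z^2 − 49| < ε.
Factor: z^2 − 49 = (z + 7)(z - 7), so |z^2 − 49| = |z + 7|·|z - 7|.
Impose δ ≤ 1 so that |z| < 8; then |z - 7| ≤ 15.
Hence |z^2 − 49| ≤ 15|z + 7|, which is < ε once |z + 7| < ε/15.
Take δ = min(1, ε/15). If 0 < |z + 7| < δ then both bounds hold and |z^2 − 49| ≤ 15|z + 7| < 15·(ε/15) = ε.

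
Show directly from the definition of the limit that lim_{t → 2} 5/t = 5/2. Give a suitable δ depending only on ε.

δ = min(1, (2/5)ε)

Fix ε > 0. We seek δ > 0 such that 0 < |t − 2| < δ implies |5/t − (5/2)| < ε.
|5/t − (5/2)| = 5·|2 − t|/(2·|t|) = 5|t − 2|/(2|t|).
Require δ ≤ 1 so that |t| > 2 − 1 = 1, hence 2|t| > 2.
Then |5/t − (5/2)| < 5|t − 2|/2, which is < ε when |t − 2| < (2/5)ε.
Take δ = min(1, (2/5)ε). Then 0 < |t − 2| < δ gives both |t − 2| < 1 and |t − 2| < (2/5)ε, so |5/t − (5/2)| < ε.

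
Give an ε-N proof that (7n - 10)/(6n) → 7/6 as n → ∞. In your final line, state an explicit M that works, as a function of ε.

M = (5/3)/ε

Let ε > 0. For n ≥ 1, |(7n - 10)/(6n) − (7/6)| = |-60|/(6(6n)) = 60/(6(6n)).
Since 6n ≥ 6n for n ≥ 1, this is ≤ 60/(6·6n) = (5/3)/n.
So |(7n - 10)/(6n) − (7/6)| < ε whenever n > (5/3)/ε.
Take M = (5/3)/ε. If n > M then |(7n - 10)/(6n) − (7/6)| ≤ (5/3)/n < ε.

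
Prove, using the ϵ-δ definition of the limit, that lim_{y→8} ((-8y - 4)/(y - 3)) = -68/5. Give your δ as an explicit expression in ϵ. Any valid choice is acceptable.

δ = min(5/2, (25/56)ϵ)

Let ϵ > 0 be given. We want δ > 0 with 0 < |y − 8| < δ ⇒ |(-8y - 4)/(y - 3) + 68/5| < ϵ.
Combining over a common denominator, (-8y - 4)/(y - 3) + 68/5 = [(-8y - 4)·5 − (-68)·(y - 3)] / [5·(y - 3)] = 28(y − 8) / (5(y - 3)).
So |(-8y - 4)/(y - 3) + 68/5| = 28|y − 8| / (5·|y − 3|).
Restrict δ ≤ 5/2. Then |y − 8| < 5/2 gives |y − 3| = |(y − 8) + 5| ≥ 5 − 5/2 = 5/2.
Hence |(-8y - 4)/(y - 3) + 68/5| < 28|y − 8|/(5·(5/2)) = (56/25)|y − 8|, which is < ϵ once |y − 8| < (25/56)ϵ.
Take δ = min(5/2, (25/56)ϵ). Then 0 < |y − 8| < δ forces both bounds, so |(-8y - 4)/(y - 3) + 68/5| < ϵ.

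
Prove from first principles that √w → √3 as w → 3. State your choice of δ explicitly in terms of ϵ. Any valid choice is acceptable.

Let ϵ > 0 be given. We want δ > 0 such that 0 < |w − 3| < δ implies |√w − √3| < ϵ.
Rationalise: √w − √3 = (w − 3)/(√w + √3), so |√w − √3| = |w − 3|/(√w + √3).
Restrict δ ≤ 3 so that |w − 3| < 3 forces w > 0, and then √w + √3 > √3.
Hence |√w − √3| < |w − 3|/√3, which is < ϵ once |w − 3| < √3·ϵ.
Take δ = min(3, √3·ϵ). If 0 < |w − 3| < δ then w > 0 and |√w − √3| < |w − 3|/√3 < ϵ.

δ = min(3, √3·ϵ)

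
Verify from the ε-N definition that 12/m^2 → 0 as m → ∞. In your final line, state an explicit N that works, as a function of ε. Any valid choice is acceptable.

Let ε > 0. For m ≥ 1, |12/m^2 − 0| = 12/m^2.
12/m^2 < ε ⇔ m^2 > 12/ε ⇔ m > (12/ε)^{1/2}.
Take N = (12/ε)^{1/2}. Then m > N implies 12/m^2 < ε.

N = (12/ε)^{1/2}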